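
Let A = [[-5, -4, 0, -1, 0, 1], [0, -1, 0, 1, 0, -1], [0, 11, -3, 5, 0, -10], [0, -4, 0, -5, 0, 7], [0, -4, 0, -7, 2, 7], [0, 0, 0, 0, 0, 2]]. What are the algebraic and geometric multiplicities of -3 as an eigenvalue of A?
algebraic multiplicity 3, geometric multiplicity 1

The characteristic polynomial is (x - 2)^2(x + 3)^3(x + 5), so the factor x + 3 appears with exponent 3: the algebraic multiplicity is 3.

rank(A + 3I) = 5, so the eigenspace has dimension 6 - 5 = 1: the geometric multiplicity is 1.

Since 1 < 3, A is not diagonalizable.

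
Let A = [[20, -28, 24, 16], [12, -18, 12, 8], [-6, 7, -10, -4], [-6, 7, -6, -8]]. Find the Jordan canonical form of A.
The characteristic polynomial is det(xI - A) = (x + 4)^4, so the eigenvalues are -4 (algebraic multiplicity 4).

For λ = -4: rank(A + 4I) = 1, rank((A + 4I)^2) = 0. The eigenspace has dimension 4 - 1 = 3, so there are 3 Jordan blocks; the rank sequence gives block sizes [2, 1, 1].

Assembling the blocks gives the Jordan form J above.

J = [[-4, 1, 0, 0], [0, -4, 0, 0], [0, 0, -4, 0], [0, 0, 0, -4]]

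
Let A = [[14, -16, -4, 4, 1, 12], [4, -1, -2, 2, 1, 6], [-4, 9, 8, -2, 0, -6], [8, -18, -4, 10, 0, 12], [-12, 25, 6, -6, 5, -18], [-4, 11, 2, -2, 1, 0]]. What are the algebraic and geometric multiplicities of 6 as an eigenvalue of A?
The characteristic polynomial is (x - 6)^6, so the factor x - 6 appears with exponent 6: the algebraic multiplicity is 6.

rank(A - 6I) = 2, so the eigenspace has dimension 6 - 2 = 4: the geometric multiplicity is 4.

Since 4 < 6, A is not diagonalizable.

algebraic multiplicity 6, geometric multiplicity 4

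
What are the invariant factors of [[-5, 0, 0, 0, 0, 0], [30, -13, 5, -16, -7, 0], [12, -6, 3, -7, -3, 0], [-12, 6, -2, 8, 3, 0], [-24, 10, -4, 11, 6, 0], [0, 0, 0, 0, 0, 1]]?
The Jordan structure of A has elementary divisors (x + 5), (x - 1)^2, (x - 1)^2, (x - 1). Arranging the block sizes at each eigenvalue in decreasing order and taking row products gives the invariant factors.

Invariant factors (smallest first, each dividing the next): x - 1, (x - 1)^2, (x - 1)^2(x + 5).

Check: the last factor (x - 1)^2(x + 5) is the minimal polynomial, and the product (x - 1)^5(x + 5) is the characteristic polynomial.

x - 1, (x - 1)^2, (x - 1)^2(x + 5)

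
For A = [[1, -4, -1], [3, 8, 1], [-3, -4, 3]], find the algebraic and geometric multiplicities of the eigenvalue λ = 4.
The characteristic polynomial is (x - 4)^3, so the factor x - 4 appears with exponent 3: the algebraic multiplicity is 3.

rank(A - 4I) = 1, so the eigenspace has dimension 3 - 1 = 2: the geometric multiplicity is 2.

Since 2 < 3, A is not diagonalizable.

algebraic multiplicity 3, geometric multiplicity 2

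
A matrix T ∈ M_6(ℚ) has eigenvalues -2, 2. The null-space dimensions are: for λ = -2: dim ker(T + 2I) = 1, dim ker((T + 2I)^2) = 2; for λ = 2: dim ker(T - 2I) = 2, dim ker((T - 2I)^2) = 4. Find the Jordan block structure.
Jordan blocks: (-2, 2), (2, 2), (2, 2)

λ = -2: successive nullity increments [1, 1] count blocks of size ≥ k; block sizes are [2].
λ = 2: successive nullity increments [2, 2] count blocks of size ≥ k; block sizes are [2, 2].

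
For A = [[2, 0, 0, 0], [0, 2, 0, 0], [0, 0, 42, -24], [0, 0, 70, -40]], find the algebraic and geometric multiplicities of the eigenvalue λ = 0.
algebraic multiplicity 1, geometric multiplicity 1

The characteristic polynomial is x(x - 2)^3, so the factor x appears with exponent 1: the algebraic multiplicity is 1.

rank(A) = 3, so the eigenspace has dimension 4 - 3 = 1: the geometric multiplicity is 1.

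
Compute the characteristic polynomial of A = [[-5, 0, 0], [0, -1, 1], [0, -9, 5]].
χ_A(x) = (x - 2)^2(x + 5)

xI - A = [[x + 5, 0, 0], [0, x + 1, -1], [0, 9, x - 5]].

Expanding det(xI - A) along the first row:
det(xI - A) = + (x + 5)·det([[x + 1, -1], [9, x - 5]]) - (0)·det([[0, -1], [0, x - 5]]) + (0)·det([[0, x + 1], [0, 9]]).

Evaluating gives χ_A(x) = x^3 + x^2 - 16x + 20 = (x - 2)^2(x + 5).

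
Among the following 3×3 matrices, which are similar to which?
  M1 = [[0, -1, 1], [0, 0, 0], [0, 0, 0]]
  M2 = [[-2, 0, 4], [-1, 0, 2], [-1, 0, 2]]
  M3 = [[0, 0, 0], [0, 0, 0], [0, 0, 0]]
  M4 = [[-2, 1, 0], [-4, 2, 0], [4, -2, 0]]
Characteristic polynomials: χ_{M1} = x^3, χ_{M2} = x^3, χ_{M3} = x^3, χ_{M4} = x^3.

{M1, M2, M4}: invariant factors x, x^2.

{M3}: invariant factors x, x, x.

Matrices are similar if and only if their invariant-factor lists agree; the partition into similarity classes is {M1, M2, M4}, {M3}.

2 classes: {M1, M2, M4}, {M3}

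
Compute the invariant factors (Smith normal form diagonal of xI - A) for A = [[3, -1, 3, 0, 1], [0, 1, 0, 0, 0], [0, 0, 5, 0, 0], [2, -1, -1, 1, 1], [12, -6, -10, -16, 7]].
The Jordan structure of A has elementary divisors (x - 1), (x - 1), (x - 5)^2, (x - 5). Arranging the block sizes at each eigenvalue in decreasing order and taking row products gives the invariant factors.

Invariant factors (smallest first, each dividing the next): (x - 5)(x - 1), (x - 5)^2(x - 1).

Check: the last factor (x - 5)^2(x - 1) is the minimal polynomial, and the product (x - 5)^3(x - 1)^2 is the characteristic polynomial.

(x - 5)(x - 1), (x - 5)^2(x - 1)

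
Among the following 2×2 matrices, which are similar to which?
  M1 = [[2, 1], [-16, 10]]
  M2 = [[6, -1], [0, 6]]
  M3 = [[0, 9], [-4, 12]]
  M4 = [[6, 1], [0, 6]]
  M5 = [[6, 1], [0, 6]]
1 class: {M1, M2, M3, M4, M5}

Characteristic polynomials: χ_{M1} = (x - 6)^2, χ_{M2} = (x - 6)^2, χ_{M3} = (x - 6)^2, χ_{M4} = (x - 6)^2, χ_{M5} = (x - 6)^2.

{M1, M2, M3, M4, M5}: invariant factors (x - 6)^2.

Matrices are similar if and only if their invariant-factor lists agree; the partition into similarity classes is {M1, M2, M3, M4, M5}.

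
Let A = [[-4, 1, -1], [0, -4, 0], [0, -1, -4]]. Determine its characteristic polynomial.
xI - A = [[x + 4, -1, 1], [0, x + 4, 0], [0, 1, x + 4]].

Expanding det(xI - A) along the first row:
det(xI - A) = + (x + 4)·det([[x + 4, 0], [1, x + 4]]) - (-1)·det([[0, 0], [0, x + 4]]) + (1)·det([[0, x + 4], [0, 1]]).

Evaluating gives χ_A(x) = x^3 + 12x^2 + 48x + 64 = (x + 4)^3.

χ_A(x) = (x + 4)^3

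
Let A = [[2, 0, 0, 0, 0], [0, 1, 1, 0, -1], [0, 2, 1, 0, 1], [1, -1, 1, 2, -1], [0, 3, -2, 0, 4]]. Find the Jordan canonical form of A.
J = [[2, 1, 0, 0, 0], [0, 2, 1, 0, 0], [0, 0, 2, 0, 0], [0, 0, 0, 2, 1], [0, 0, 0, 0, 2]]

The characteristic polynomial is det(xI - A) = (x - 2)^5, so the eigenvalues are 2 (algebraic multiplicity 5).

For λ = 2: rank(A - 2I) = 3, rank((A - 2I)^2) = 1, rank((A - 2I)^3) = 0. The eigenspace has dimension 5 - 3 = 2, so there are 2 Jordan blocks; the rank sequence gives block sizes [3, 2].

Assembling the blocks gives the Jordan form J above.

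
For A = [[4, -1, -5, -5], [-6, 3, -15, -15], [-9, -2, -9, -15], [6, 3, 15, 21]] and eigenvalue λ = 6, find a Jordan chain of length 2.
We seek v_1 ∈ ker((A - 6I)^2) \ ker(A - 6I), then set v_{i+1} = (A - 6I) v_i.

One such chain is v_1 = [[0, 1, 1, -1]]^T, v_2 = [[-1, -3, -2, 3]]^T. Check: (A - 6I) v_2 = [[0, 0, 0, 0]]^T = 0.

v_1 = [[0, 1, 1, -1]]^T, v_2 = [[-1, -3, -2, 3]]^T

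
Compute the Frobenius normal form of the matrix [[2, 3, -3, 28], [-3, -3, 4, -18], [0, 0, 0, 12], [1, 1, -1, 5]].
The invariant factors of A (the non-unit diagonal entries of the Smith normal form of xI - A over ℚ[x]) are (x - 4)(x^3 + 3), each dividing the next. The characteristic polynomial is their product, (x - 4)(x^3 + 3).

The rational canonical form is the block-diagonal matrix of companion matrices C(f_i):
R = [[0, 0, 0, 12], [1, 0, 0, -3], [0, 1, 0, 0], [0, 0, 1, 4]].

Note the characteristic polynomial does not split into linear factors over ℚ, so A has no Jordan form over ℚ; the rational canonical form exists over any field.

R = [[0, 0, 0, 12], [1, 0, 0, -3], [0, 1, 0, 0], [0, 0, 1, 4]]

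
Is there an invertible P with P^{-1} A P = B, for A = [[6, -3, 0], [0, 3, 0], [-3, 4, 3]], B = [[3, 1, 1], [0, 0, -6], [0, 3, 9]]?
Yes.

Two matrices over a field are similar if and only if they have the same invariant factors.

Both A and B have characteristic polynomial (x - 6)(x - 3)^2 and minimal polynomial (x - 6)(x - 3)^2. Computing further, both have invariant factors (x - 6)(x - 3)^2. Hence A and B are similar.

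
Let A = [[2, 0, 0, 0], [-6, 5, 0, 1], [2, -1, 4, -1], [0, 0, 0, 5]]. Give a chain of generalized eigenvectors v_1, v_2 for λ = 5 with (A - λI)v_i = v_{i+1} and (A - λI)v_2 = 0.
v_1 = [[0, 1, -1, 1]]^T, v_2 = [[0, 1, -1, 0]]^T

We seek v_1 ∈ ker((A - 5I)^2) \ ker(A - 5I), then set v_{i+1} = (A - 5I) v_i.

One such chain is v_1 = [[0, 1, -1, 1]]^T, v_2 = [[0, 1, -1, 0]]^T. Check: (A - 5I) v_2 = [[0, 0, 0, 0]]^T = 0.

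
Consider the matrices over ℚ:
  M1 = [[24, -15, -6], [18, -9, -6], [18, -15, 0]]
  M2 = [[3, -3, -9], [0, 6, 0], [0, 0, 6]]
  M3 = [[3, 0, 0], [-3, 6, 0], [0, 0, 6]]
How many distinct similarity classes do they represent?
1 class: {M1, M2, M3}

Characteristic polynomials: χ_{M1} = (x - 6)^2(x - 3), χ_{M2} = (x - 6)^2(x - 3), χ_{M3} = (x - 6)^2(x - 3).

{M1, M2, M3}: invariant factors x - 6, (x - 6)(x - 3).

Matrices are similar if and only if their invariant-factor lists agree; the partition into similarity classes is {M1, M2, M3}.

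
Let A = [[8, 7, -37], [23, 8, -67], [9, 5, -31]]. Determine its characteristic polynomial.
xI - A = [[x - 8, -7, 37], [-23, x - 8, 67], [-9, -5, x + 31]].

Expanding det(xI - A) along the first row:
det(xI - A) = + (x - 8)·det([[x - 8, 67], [-5, x + 31]]) - (-7)·det([[-23, 67], [-9, x + 31]]) + (37)·det([[-23, x - 8], [-9, -5]]).

Evaluating gives χ_A(x) = x^3 + 15x^2 + 75x + 125 = (x + 5)^3.

χ_A(x) = (x + 5)^3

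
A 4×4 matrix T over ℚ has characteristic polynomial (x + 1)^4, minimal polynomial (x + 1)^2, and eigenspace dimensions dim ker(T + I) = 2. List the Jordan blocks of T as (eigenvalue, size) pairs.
λ = -1: algebraic multiplicity 4 (exponent in χ_T), largest block size 2 (exponent in m_T), 2 blocks (geometric multiplicity). These force block sizes [2, 2].

Jordan blocks: (-1, 2), (-1, 2)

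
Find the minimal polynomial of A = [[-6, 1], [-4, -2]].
The characteristic polynomial factors as (x + 4)^2. The minimal polynomial is ∏(x - λ)^{k_λ} where k_λ is the size of the largest Jordan block at λ.

For λ = -4: rank(A + 4I) = 1, and the largest Jordan block has size 2 (the smallest k with rank((A + 4I)^k) = rank((A + 4I)^(k+1))).

So m_A(x) = (x + 4)^2.

m_A(x) = (x + 4)^2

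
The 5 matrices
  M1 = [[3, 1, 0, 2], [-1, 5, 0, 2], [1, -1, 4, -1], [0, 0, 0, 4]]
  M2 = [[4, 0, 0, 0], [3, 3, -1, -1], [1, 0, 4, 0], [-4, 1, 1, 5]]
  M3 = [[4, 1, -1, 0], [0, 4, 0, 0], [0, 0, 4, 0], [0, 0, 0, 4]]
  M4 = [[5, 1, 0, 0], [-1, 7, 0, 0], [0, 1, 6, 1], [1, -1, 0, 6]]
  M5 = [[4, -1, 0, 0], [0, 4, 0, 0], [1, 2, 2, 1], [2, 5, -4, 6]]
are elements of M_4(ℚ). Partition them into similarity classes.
Characteristic polynomials: χ_{M1} = (x - 4)^4, χ_{M2} = (x - 4)^4, χ_{M3} = (x - 4)^4, χ_{M4} = (x - 6)^4, χ_{M5} = (x - 4)^4.

{M1, M2, M5}: invariant factors (x - 4)^2, (x - 4)^2.

{M3}: invariant factors x - 4, x - 4, (x - 4)^2.

{M4}: invariant factors (x - 6)^2, (x - 6)^2.

Matrices are similar if and only if their invariant-factor lists agree; the partition into similarity classes is {M1, M2, M5}, {M3}, {M4}.

3 classes: {M1, M2, M5}, {M3}, {M4}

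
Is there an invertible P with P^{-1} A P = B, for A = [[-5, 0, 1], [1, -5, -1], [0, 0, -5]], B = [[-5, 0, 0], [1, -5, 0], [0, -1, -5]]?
Two matrices over a field are similar if and only if they have the same invariant factors.

Both A and B have characteristic polynomial (x + 5)^3 and minimal polynomial (x + 5)^3. Computing further, both have invariant factors (x + 5)^3. Hence A and B are similar.

Yes.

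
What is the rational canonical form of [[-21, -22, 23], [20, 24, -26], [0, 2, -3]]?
The invariant factors of A (the non-unit diagonal entries of the Smith normal form of xI - A over ℚ[x]) are (x - 5)(x + 1)(x + 4), each dividing the next. The characteristic polynomial is their product, (x - 5)(x + 1)(x + 4).

The rational canonical form is the block-diagonal matrix of companion matrices C(f_i):
R = [[0, 0, 20], [1, 0, 21], [0, 1, 0]].

R = [[0, 0, 20], [1, 0, 21], [0, 1, 0]]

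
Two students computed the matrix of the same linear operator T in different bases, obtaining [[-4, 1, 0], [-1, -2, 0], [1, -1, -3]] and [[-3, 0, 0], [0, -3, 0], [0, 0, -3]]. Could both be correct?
No.

Both have characteristic polynomial (x + 3)^3, but the minimal polynomial of A is (x + 3)^2 while the minimal polynomial of B is x + 3. The minimal polynomial is a similarity invariant, so A and B are not similar.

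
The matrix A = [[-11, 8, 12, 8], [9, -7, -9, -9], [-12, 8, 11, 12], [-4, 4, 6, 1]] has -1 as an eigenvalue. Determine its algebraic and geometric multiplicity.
algebraic multiplicity 3, geometric multiplicity 2

The characteristic polynomial is (x + 1)^3(x + 3), so the factor x + 1 appears with exponent 3: the algebraic multiplicity is 3.

rank(A + I) = 2, so the eigenspace has dimension 4 - 2 = 2: the geometric multiplicity is 2.

Since 2 < 3, A is not diagonalizable.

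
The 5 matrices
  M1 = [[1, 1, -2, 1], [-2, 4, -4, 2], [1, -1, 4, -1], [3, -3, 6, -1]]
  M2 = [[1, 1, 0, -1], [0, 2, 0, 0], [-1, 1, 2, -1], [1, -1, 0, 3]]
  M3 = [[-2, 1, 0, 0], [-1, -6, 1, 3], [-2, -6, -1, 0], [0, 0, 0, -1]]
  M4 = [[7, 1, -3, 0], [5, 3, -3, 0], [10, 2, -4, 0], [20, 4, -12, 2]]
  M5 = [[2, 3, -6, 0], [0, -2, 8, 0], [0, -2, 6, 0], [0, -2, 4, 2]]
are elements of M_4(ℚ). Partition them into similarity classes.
2 classes: {M1, M2, M4, M5}, {M3}

Characteristic polynomials: χ_{M1} = (x - 2)^4, χ_{M2} = (x - 2)^4, χ_{M3} = (x + 1)(x + 3)^3, χ_{M4} = (x - 2)^4, χ_{M5} = (x - 2)^4.

{M1, M2, M4, M5}: invariant factors x - 2, x - 2, (x - 2)^2.

{M3}: invariant factors (x + 1)(x + 3)^3.

Matrices are similar if and only if their invariant-factor lists agree; the partition into similarity classes is {M1, M2, M4, M5}, {M3}.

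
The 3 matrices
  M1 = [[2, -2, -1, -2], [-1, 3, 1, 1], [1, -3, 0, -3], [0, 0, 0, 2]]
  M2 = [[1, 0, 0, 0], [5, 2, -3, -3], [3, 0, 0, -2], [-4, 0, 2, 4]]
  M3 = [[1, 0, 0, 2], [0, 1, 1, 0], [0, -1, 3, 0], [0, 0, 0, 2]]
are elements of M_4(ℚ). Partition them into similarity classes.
1 class: {M1, M2, M3}

Characteristic polynomials: χ_{M1} = (x - 2)^3(x - 1), χ_{M2} = (x - 2)^3(x - 1), χ_{M3} = (x - 2)^3(x - 1).

{M1, M2, M3}: invariant factors x - 2, (x - 2)^2(x - 1).

Matrices are similar if and only if their invariant-factor lists agree; the partition into similarity classes is {M1, M2, M3}.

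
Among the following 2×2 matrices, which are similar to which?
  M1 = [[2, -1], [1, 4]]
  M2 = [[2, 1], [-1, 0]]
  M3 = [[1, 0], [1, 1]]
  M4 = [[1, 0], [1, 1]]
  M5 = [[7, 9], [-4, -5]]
2 classes: {M1}, {M2, M3, M4, M5}

Characteristic polynomials: χ_{M1} = (x - 3)^2, χ_{M2} = (x - 1)^2, χ_{M3} = (x - 1)^2, χ_{M4} = (x - 1)^2, χ_{M5} = (x - 1)^2.

{M1}: invariant factors (x - 3)^2.

{M2, M3, M4, M5}: invariant factors (x - 1)^2.

Matrices are similar if and only if their invariant-factor lists agree; the partition into similarity classes is {M1}, {M2, M3, M4, M5}.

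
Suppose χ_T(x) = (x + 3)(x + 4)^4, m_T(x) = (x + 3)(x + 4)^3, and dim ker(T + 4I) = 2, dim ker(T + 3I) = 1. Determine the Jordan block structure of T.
Jordan blocks: (-4, 3), (-4, 1), (-3, 1)

λ = -4: algebraic multiplicity 4 (exponent in χ_T), largest block size 3 (exponent in m_T), 2 blocks (geometric multiplicity). These force block sizes [3, 1].
λ = -3: algebraic multiplicity 1 (exponent in χ_T), largest block size 1 (exponent in m_T), 1 block (geometric multiplicity). This forces block sizes [1].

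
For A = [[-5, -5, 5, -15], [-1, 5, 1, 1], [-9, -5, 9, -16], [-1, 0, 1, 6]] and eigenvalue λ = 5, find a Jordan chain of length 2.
v_1 = [[-2, 0, -2, 1]]^T, v_2 = [[-5, 1, -6, 1]]^T

We seek v_1 ∈ ker((A - 5I)^2) \ ker(A - 5I), then set v_{i+1} = (A - 5I) v_i.

One such chain is v_1 = [[-2, 0, -2, 1]]^T, v_2 = [[-5, 1, -6, 1]]^T. Check: (A - 5I) v_2 = [[0, 0, 0, 0]]^T = 0.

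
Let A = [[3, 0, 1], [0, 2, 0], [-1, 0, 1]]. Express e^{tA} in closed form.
e^{tA} = [[(t + 1)*e^{2*t}, 0, t*e^{2*t}], [0, e^{2*t}, 0], [-t*e^{2*t}, 0, (1 - t)*e^{2*t}]]

A has Jordan form J = [[2, 1, 0], [0, 2, 0], [0, 0, 2]] with A = PJP^{-1}, so e^{tA} = P e^{tJ} P^{-1}.

For a Jordan block J_k(λ), e^{tJ_k(λ)} = e^{λt} · (I + tN + t^2 N^2/2! + ... + t^{k-1} N^{k-1}/(k-1)!) where N is the nilpotent superdiagonal part.

Assembling the blocks and conjugating back gives the entries of e^{tA} as shown above.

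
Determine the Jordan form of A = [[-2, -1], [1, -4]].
The characteristic polynomial is det(xI - A) = (x + 3)^2, so the eigenvalues are -3 (algebraic multiplicity 2).

For λ = -3: rank(A + 3I) = 1, rank((A + 3I)^2) = 0. The eigenspace has dimension 2 - 1 = 1, so there is 1 Jordan block; the rank sequence gives block sizes [2].

Assembling the blocks gives the Jordan form J above.

J = [[-3, 1], [0, -3]]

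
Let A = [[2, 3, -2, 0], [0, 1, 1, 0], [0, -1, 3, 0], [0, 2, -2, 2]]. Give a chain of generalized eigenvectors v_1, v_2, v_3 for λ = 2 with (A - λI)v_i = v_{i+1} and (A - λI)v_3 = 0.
We seek v_1 ∈ ker((A - 2I)^3) \ ker((A - 2I)^2), then set v_{i+1} = (A - 2I) v_i.

One such chain is v_1 = [[0, 0, 1, 0]]^T, v_2 = [[-2, 1, 1, -2]]^T, v_3 = [[1, 0, 0, 0]]^T. Check: (A - 2I) v_3 = [[0, 0, 0, 0]]^T = 0.

v_1 = [[0, 0, 1, 0]]^T, v_2 = [[-2, 1, 1, -2]]^T, v_3 = [[1, 0, 0, 0]]^T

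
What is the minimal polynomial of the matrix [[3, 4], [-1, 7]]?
The characteristic polynomial factors as (x - 5)^2. The minimal polynomial is ∏(x - λ)^{k_λ} where k_λ is the size of the largest Jordan block at λ.

For λ = 5: rank(A - 5I) = 1, and the largest Jordan block has size 2 (the smallest k with rank((A - 5I)^k) = rank((A - 5I)^(k+1))).

So m_A(x) = (x - 5)^2.

m_A(x) = (x - 5)^2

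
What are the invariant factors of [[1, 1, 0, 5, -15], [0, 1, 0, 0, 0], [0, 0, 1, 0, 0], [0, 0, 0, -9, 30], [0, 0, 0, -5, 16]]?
The Jordan structure of A has elementary divisors (x - 1)^2, (x - 1), (x - 1), (x - 6). Arranging the block sizes at each eigenvalue in decreasing order and taking row products gives the invariant factors.

Invariant factors (smallest first, each dividing the next): x - 1, x - 1, (x - 6)(x - 1)^2.

Check: the last factor (x - 6)(x - 1)^2 is the minimal polynomial, and the product (x - 6)(x - 1)^4 is the characteristic polynomial.

x - 1, x - 1, (x - 6)(x - 1)^2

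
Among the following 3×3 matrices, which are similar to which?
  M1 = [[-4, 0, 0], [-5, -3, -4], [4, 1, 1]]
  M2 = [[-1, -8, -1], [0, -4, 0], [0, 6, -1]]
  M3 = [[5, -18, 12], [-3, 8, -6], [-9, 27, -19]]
Characteristic polynomials: χ_{M1} = (x + 1)^2(x + 4), χ_{M2} = (x + 1)^2(x + 4), χ_{M3} = (x + 1)^2(x + 4).

{M1, M2}: invariant factors (x + 1)^2(x + 4).

{M3}: invariant factors x + 1, (x + 1)(x + 4).

Matrices are similar if and only if their invariant-factor lists agree; the partition into similarity classes is {M1, M2}, {M3}.

2 classes: {M1, M2}, {M3}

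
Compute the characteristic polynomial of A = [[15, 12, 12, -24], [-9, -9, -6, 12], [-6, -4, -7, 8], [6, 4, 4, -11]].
χ_A(x) = (x + 3)^4

xI - A = [[x - 15, -12, -12, 24], [9, x + 9, 6, -12], [6, 4, x + 7, -8], [-6, -4, -4, x + 11]].

Expanding det(xI - A) along the first row:
det(xI - A) = + (x - 15)·det([[x + 9, 6, -12], [4, x + 7, -8], [-4, -4, x + 11]]) - (-12)·det([[9, 6, -12], [6, x + 7, -8], [-6, -4, x + 11]]) + (-12)·det([[9, x + 9, -12], [6, 4, -8], [-6, -4, x + 11]]) - (24)·det([[9, x + 9, 6], [6, 4, x + 7], [-6, -4, -4]]).

Evaluating gives χ_A(x) = x^4 + 12x^3 + 54x^2 + 108x + 81 = (x + 3)^4.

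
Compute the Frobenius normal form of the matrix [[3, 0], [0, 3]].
R = [[3, 0], [0, 3]]

The invariant factors of A (the non-unit diagonal entries of the Smith normal form of xI - A over ℚ[x]) are x - 3, x - 3, each dividing the next. The characteristic polynomial is their product, (x - 3)^2.

The rational canonical form is the block-diagonal matrix of companion matrices C(f_i):
R = [[3, 0], [0, 3]].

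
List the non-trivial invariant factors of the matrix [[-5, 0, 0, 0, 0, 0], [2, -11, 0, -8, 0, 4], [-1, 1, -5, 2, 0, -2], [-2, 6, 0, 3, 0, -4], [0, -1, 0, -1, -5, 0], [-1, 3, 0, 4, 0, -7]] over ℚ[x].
x + 5, x + 5, (x + 5)^2, (x + 5)^2

The Jordan structure of A has elementary divisors (x + 5)^2, (x + 5)^2, (x + 5), (x + 5). Arranging the block sizes at each eigenvalue in decreasing order and taking row products gives the invariant factors.

Invariant factors (smallest first, each dividing the next): x + 5, x + 5, (x + 5)^2, (x + 5)^2.

Check: the last factor (x + 5)^2 is the minimal polynomial, and the product (x + 5)^6 is the characteristic polynomial.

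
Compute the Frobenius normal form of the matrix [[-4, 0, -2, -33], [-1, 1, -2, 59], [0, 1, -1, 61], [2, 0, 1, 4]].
The invariant factors of A (the non-unit diagonal entries of the Smith normal form of xI - A over ℚ[x]) are (x^2 - 5)^2, each dividing the next. The characteristic polynomial is their product, (x^2 - 5)^2.

The rational canonical form is the block-diagonal matrix of companion matrices C(f_i):
R = [[0, 0, 0, -25], [1, 0, 0, 0], [0, 1, 0, 10], [0, 0, 1, 0]].

Note the characteristic polynomial does not split into linear factors over ℚ, so A has no Jordan form over ℚ; the rational canonical form exists over any field.

R = [[0, 0, 0, -25], [1, 0, 0, 0], [0, 1, 0, 10], [0, 0, 1, 0]]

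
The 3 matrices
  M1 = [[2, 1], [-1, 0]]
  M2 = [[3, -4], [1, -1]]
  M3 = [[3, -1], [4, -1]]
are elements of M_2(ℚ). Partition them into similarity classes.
1 class: {M1, M2, M3}

Characteristic polynomials: χ_{M1} = (x - 1)^2, χ_{M2} = (x - 1)^2, χ_{M3} = (x - 1)^2.

{M1, M2, M3}: invariant factors (x - 1)^2.

Matrices are similar if and only if their invariant-factor lists agree; the partition into similarity classes is {M1, M2, M3}.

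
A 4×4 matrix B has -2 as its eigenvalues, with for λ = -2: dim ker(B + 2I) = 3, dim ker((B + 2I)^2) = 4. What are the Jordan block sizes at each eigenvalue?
Jordan blocks: (-2, 2), (-2, 1), (-2, 1)

λ = -2: successive nullity increments [3, 1] count blocks of size ≥ k; block sizes are [2, 1, 1].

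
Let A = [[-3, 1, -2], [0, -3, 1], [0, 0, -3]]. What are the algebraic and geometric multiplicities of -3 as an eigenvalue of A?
The characteristic polynomial is (x + 3)^3, so the factor x + 3 appears with exponent 3: the algebraic multiplicity is 3.

rank(A + 3I) = 2, so the eigenspace has dimension 3 - 2 = 1: the geometric multiplicity is 1.

Since 1 < 3, A is not diagonalizable.

algebraic multiplicity 3, geometric multiplicity 1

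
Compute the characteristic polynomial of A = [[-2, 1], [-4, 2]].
χ_A(x) = x^2

xI - A = [[x + 2, -1], [4, x - 2]].

Expanding det(xI - A) along the first row:
det(xI - A) = + (x + 2)·det([[x - 2]]) - (-1)·det([[4]]).

Evaluating gives χ_A(x) = x^2.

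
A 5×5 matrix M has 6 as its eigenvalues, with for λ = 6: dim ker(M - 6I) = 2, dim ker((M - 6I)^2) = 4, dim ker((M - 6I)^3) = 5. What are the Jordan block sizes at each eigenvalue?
Jordan blocks: (6, 3), (6, 2)

λ = 6: successive nullity increments [2, 2, 1] count blocks of size ≥ k; block sizes are [3, 2].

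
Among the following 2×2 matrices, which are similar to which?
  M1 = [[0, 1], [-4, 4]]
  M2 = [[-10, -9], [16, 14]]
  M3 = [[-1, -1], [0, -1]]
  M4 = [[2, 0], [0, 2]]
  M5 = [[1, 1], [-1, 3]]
Characteristic polynomials: χ_{M1} = (x - 2)^2, χ_{M2} = (x - 2)^2, χ_{M3} = (x + 1)^2, χ_{M4} = (x - 2)^2, χ_{M5} = (x - 2)^2.

{M1, M2, M5}: invariant factors (x - 2)^2.

{M3}: invariant factors (x + 1)^2.

{M4}: invariant factors x - 2, x - 2.

Matrices are similar if and only if their invariant-factor lists agree; the partition into similarity classes is {M1, M2, M5}, {M3}, {M4}.

3 classes: {M1, M2, M5}, {M3}, {M4}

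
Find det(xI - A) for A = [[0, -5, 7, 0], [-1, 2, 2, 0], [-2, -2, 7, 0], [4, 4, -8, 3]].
xI - A = [[x, 5, -7, 0], [1, x - 2, -2, 0], [2, 2, x - 7, 0], [-4, -4, 8, x - 3]].

Expanding det(xI - A) along the first row:
det(xI - A) = + (x)·det([[x - 2, -2, 0], [2, x - 7, 0], [-4, 8, x - 3]]) - (5)·det([[1, -2, 0], [2, x - 7, 0], [-4, 8, x - 3]]) + (-7)·det([[1, x - 2, 0], [2, 2, 0], [-4, -4, x - 3]]) - (0)·det([[1, x - 2, -2], [2, 2, x - 7], [-4, -4, 8]]).

Evaluating gives χ_A(x) = x^4 - 12x^3 + 54x^2 - 108x + 81 = (x - 3)^4.

χ_A(x) = (x - 3)^4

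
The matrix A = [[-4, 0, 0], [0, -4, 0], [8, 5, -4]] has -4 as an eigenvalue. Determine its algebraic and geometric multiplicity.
algebraic multiplicity 3, geometric multiplicity 2

The characteristic polynomial is (x + 4)^3, so the factor x + 4 appears with exponent 3: the algebraic multiplicity is 3.

rank(A + 4I) = 1, so the eigenspace has dimension 3 - 1 = 2: the geometric multiplicity is 2.

Since 2 < 3, A is not diagonalizable.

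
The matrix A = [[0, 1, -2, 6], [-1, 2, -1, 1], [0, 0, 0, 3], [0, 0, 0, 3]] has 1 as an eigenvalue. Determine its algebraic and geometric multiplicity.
The characteristic polynomial is x(x - 3)(x - 1)^2, so the factor x - 1 appears with exponent 2: the algebraic multiplicity is 2.

rank(A - I) = 3, so the eigenspace has dimension 4 - 3 = 1: the geometric multiplicity is 1.

Since 1 < 2, A is not diagonalizable.

algebraic multiplicity 2, geometric multiplicity 1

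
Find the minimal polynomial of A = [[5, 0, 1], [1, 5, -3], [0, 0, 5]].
m_A(x) = (x - 5)^3

The characteristic polynomial factors as (x - 5)^3. The minimal polynomial is ∏(x - λ)^{k_λ} where k_λ is the size of the largest Jordan block at λ.

For λ = 5: rank(A - 5I) = 2, and the largest Jordan block has size 3 (the smallest k with rank((A - 5I)^k) = rank((A - 5I)^(k+1))).

So m_A(x) = (x - 5)^3.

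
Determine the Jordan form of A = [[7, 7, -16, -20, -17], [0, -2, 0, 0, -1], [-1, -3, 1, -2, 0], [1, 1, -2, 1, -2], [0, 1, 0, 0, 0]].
The characteristic polynomial is det(xI - A) = (x - 5)^2(x + 1)^3, so the eigenvalues are -1 (algebraic multiplicity 3), 5 (algebraic multiplicity 2).

For λ = -1: rank(A + I) = 3, rank((A + I)^2) = 2. The eigenspace has dimension 5 - 3 = 2, so there are 2 Jordan blocks; the rank sequence gives block sizes [2, 1].

For λ = 5: rank(A - 5I) = 4, rank((A - 5I)^2) = 3. The eigenspace has dimension 5 - 4 = 1, so there is 1 Jordan block; the rank sequence gives block sizes [2].

Assembling the blocks gives the Jordan form J above.

J = [[-1, 1, 0, 0, 0], [0, -1, 0, 0, 0], [0, 0, -1, 0, 0], [0, 0, 0, 5, 1], [0, 0, 0, 0, 5]]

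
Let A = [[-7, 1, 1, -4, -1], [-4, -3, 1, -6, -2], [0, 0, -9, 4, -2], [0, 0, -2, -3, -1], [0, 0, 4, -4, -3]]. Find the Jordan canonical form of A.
J = [[-5, 1, 0, 0, 0], [0, -5, 1, 0, 0], [0, 0, -5, 0, 0], [0, 0, 0, -5, 1], [0, 0, 0, 0, -5]]

The characteristic polynomial is det(xI - A) = (x + 5)^5, so the eigenvalues are -5 (algebraic multiplicity 5).

For λ = -5: rank(A + 5I) = 3, rank((A + 5I)^2) = 1, rank((A + 5I)^3) = 0. The eigenspace has dimension 5 - 3 = 2, so there are 2 Jordan blocks; the rank sequence gives block sizes [3, 2].

Assembling the blocks gives the Jordan form J above.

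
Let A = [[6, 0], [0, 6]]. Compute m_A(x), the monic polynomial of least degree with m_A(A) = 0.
m_A(x) = x - 6

The characteristic polynomial factors as (x - 6)^2. The minimal polynomial is ∏(x - λ)^{k_λ} where k_λ is the size of the largest Jordan block at λ.

For λ = 6: rank(A - 6I) = 0, and the largest Jordan block has size 1 (the smallest k with rank((A - 6I)^k) = rank((A - 6I)^(k+1))).

So m_A(x) = x - 6.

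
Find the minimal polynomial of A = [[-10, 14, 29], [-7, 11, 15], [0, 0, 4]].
The characteristic polynomial factors as (x - 4)^2(x + 3). The minimal polynomial is ∏(x - λ)^{k_λ} where k_λ is the size of the largest Jordan block at λ.

For λ = -3: rank(A + 3I) = 2, and the largest Jordan block has size 1 (the smallest k with rank((A + 3I)^k) = rank((A + 3I)^(k+1))).
For λ = 4: rank(A - 4I) = 2, and the largest Jordan block has size 2 (the smallest k with rank((A - 4I)^k) = rank((A - 4I)^(k+1))).

So m_A(x) = (x - 4)^2(x + 3).

m_A(x) = (x - 4)^2(x + 3)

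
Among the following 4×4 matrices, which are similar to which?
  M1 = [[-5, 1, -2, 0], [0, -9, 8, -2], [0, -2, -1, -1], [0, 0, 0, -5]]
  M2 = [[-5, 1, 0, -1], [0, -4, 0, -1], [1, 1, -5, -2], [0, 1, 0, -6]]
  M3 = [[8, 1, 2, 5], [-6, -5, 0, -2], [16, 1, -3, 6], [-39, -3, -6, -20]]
1 class: {M1, M2, M3}

Characteristic polynomials: χ_{M1} = (x + 5)^4, χ_{M2} = (x + 5)^4, χ_{M3} = (x + 5)^4.

{M1, M2, M3}: invariant factors (x + 5)^2, (x + 5)^2.

Matrices are similar if and only if their invariant-factor lists agree; the partition into similarity classes is {M1, M2, M3}.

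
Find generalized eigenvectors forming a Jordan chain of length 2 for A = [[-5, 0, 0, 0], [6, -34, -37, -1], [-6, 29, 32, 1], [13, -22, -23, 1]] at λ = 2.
We seek v_1 ∈ ker((A - 2I)^2) \ ker(A - 2I), then set v_{i+1} = (A - 2I) v_i.

One such chain is v_1 = [[0, -1, 1, 0]]^T, v_2 = [[0, -1, 1, -1]]^T. Check: (A - 2I) v_2 = [[0, 0, 0, 0]]^T = 0.

v_1 = [[0, -1, 1, 0]]^T, v_2 = [[0, -1, 1, -1]]^T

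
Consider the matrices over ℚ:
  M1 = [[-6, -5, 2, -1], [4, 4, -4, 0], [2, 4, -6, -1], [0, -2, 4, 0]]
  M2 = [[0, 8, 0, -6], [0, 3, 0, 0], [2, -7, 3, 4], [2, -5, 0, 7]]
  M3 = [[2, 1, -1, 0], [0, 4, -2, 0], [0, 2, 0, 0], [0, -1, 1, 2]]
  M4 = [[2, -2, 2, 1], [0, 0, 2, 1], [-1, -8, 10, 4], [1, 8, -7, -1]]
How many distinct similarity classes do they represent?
Characteristic polynomials: χ_{M1} = (x + 2)^4, χ_{M2} = (x - 4)(x - 3)^3, χ_{M3} = (x - 2)^4, χ_{M4} = (x - 3)^3(x - 2).

{M1}: invariant factors (x + 2)^2, (x + 2)^2.

{M2}: invariant factors x - 3, (x - 4)(x - 3)^2.

{M3}: invariant factors x - 2, x - 2, (x - 2)^2.

{M4}: invariant factors (x - 3)^3(x - 2).

Matrices are similar if and only if their invariant-factor lists agree; the partition into similarity classes is {M1}, {M2}, {M3}, {M4}.

4 classes: {M1}, {M2}, {M3}, {M4}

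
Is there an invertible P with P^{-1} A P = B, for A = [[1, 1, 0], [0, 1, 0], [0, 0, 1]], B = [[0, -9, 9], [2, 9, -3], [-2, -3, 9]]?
No.

trace(A) = 3 but trace(B) = 18. The trace is a similarity invariant, so A and B are not similar.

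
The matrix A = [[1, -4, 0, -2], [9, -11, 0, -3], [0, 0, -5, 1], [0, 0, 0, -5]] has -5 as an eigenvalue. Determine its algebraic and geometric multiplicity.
algebraic multiplicity 4, geometric multiplicity 2

The characteristic polynomial is (x + 5)^4, so the factor x + 5 appears with exponent 4: the algebraic multiplicity is 4.

rank(A + 5I) = 2, so the eigenspace has dimension 4 - 2 = 2: the geometric multiplicity is 2.

Since 2 < 4, A is not diagonalizable.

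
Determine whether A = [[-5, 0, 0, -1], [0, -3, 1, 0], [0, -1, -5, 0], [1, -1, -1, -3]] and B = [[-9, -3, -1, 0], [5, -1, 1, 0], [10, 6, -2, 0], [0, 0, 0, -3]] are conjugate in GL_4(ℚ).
No.

trace(A) = -16 but trace(B) = -15. The trace is a similarity invariant, so A and B are not similar.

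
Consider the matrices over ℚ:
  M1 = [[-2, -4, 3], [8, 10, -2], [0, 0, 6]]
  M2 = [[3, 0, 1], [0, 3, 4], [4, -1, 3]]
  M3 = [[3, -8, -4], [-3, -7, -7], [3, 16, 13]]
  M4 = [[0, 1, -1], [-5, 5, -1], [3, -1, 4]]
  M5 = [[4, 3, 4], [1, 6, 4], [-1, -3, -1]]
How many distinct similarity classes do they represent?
3 classes: {M1}, {M2, M3, M4}, {M5}

Characteristic polynomials: χ_{M1} = (x - 6)^2(x - 2), χ_{M2} = (x - 3)^3, χ_{M3} = (x - 3)^3, χ_{M4} = (x - 3)^3, χ_{M5} = (x - 3)^3.

{M1}: invariant factors (x - 6)^2(x - 2).

{M2, M3, M4}: invariant factors (x - 3)^3.

{M5}: invariant factors x - 3, (x - 3)^2.

Matrices are similar if and only if their invariant-factor lists agree; the partition into similarity classes is {M1}, {M2, M3, M4}, {M5}.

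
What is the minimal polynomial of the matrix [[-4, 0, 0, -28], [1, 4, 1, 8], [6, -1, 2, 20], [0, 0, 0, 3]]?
m_A(x) = (x - 3)^2(x + 4)

The characteristic polynomial factors as (x - 3)^3(x + 4). The minimal polynomial is ∏(x - λ)^{k_λ} where k_λ is the size of the largest Jordan block at λ.

For λ = -4: rank(A + 4I) = 3, and the largest Jordan block has size 1 (the smallest k with rank((A + 4I)^k) = rank((A + 4I)^(k+1))).
For λ = 3: rank(A - 3I) = 2, and the largest Jordan block has size 2 (the smallest k with rank((A - 3I)^k) = rank((A - 3I)^(k+1))).

So m_A(x) = (x - 3)^2(x + 4).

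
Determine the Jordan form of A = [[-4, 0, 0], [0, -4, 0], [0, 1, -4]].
The characteristic polynomial is det(xI - A) = (x + 4)^3, so the eigenvalues are -4 (algebraic multiplicity 3).

For λ = -4: rank(A + 4I) = 1, rank((A + 4I)^2) = 0. The eigenspace has dimension 3 - 1 = 2, so there are 2 Jordan blocks; the rank sequence gives block sizes [2, 1].

Assembling the blocks gives the Jordan form J above.

J = [[-4, 1, 0], [0, -4, 0], [0, 0, -4]]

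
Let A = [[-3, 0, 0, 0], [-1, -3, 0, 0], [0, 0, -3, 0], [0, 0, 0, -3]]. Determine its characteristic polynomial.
xI - A = [[x + 3, 0, 0, 0], [1, x + 3, 0, 0], [0, 0, x + 3, 0], [0, 0, 0, x + 3]].

Expanding det(xI - A) along the first row:
det(xI - A) = + (x + 3)·det([[x + 3, 0, 0], [0, x + 3, 0], [0, 0, x + 3]]) - (0)·det([[1, 0, 0], [0, x + 3, 0], [0, 0, x + 3]]) + (0)·det([[1, x + 3, 0], [0, 0, 0], [0, 0, x + 3]]) - (0)·det([[1, x + 3, 0], [0, 0, x + 3], [0, 0, 0]]).

Evaluating gives χ_A(x) = x^4 + 12x^3 + 54x^2 + 108x + 81 = (x + 3)^4.

χ_A(x) = (x + 3)^4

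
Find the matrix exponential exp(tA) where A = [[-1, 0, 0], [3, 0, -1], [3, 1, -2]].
A has Jordan form J = [[-1, 1, 0], [0, -1, 0], [0, 0, -1]] with A = PJP^{-1}, so e^{tA} = P e^{tJ} P^{-1}.

For a Jordan block J_k(λ), e^{tJ_k(λ)} = e^{λt} · (I + tN + t^2 N^2/2! + ... + t^{k-1} N^{k-1}/(k-1)!) where N is the nilpotent superdiagonal part.

Assembling the blocks and conjugating back gives the entries of e^{tA} as shown above.

e^{tA} = [[e^{-t}, 0, 0], [3*t*e^{-t}, (t + 1)*e^{-t}, -t*e^{-t}], [3*t*e^{-t}, t*e^{-t}, (1 - t)*e^{-t}]]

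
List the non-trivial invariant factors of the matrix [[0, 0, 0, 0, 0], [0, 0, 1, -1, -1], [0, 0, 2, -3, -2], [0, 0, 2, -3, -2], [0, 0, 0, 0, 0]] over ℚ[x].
The Jordan structure of A has elementary divisors (x + 1), x^2, x, x. Arranging the block sizes at each eigenvalue in decreasing order and taking row products gives the invariant factors.

Invariant factors (smallest first, each dividing the next): x, x, x^2(x + 1).

Check: the last factor x^2(x + 1) is the minimal polynomial, and the product x^4(x + 1) is the characteristic polynomial.

x, x, x^2(x + 1)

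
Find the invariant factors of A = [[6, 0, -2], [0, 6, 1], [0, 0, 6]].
x - 6, (x - 6)^2

The Jordan structure of A has elementary divisors (x - 6)^2, (x - 6). Arranging the block sizes at each eigenvalue in decreasing order and taking row products gives the invariant factors.

Invariant factors (smallest first, each dividing the next): x - 6, (x - 6)^2.

Check: the last factor (x - 6)^2 is the minimal polynomial, and the product (x - 6)^3 is the characteristic polynomial.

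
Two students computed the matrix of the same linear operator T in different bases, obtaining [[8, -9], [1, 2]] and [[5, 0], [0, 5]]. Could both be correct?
Both have characteristic polynomial (x - 5)^2, but the minimal polynomial of A is (x - 5)^2 while the minimal polynomial of B is x - 5. The minimal polynomial is a similarity invariant, so A and B are not similar.

No.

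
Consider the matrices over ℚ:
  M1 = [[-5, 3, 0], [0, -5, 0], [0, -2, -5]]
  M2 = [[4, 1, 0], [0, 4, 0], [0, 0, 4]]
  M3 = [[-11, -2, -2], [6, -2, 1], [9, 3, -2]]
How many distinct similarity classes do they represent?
3 classes: {M1}, {M2}, {M3}

Characteristic polynomials: χ_{M1} = (x + 5)^3, χ_{M2} = (x - 4)^3, χ_{M3} = (x + 5)^3.

{M1}: invariant factors x + 5, (x + 5)^2.

{M2}: invariant factors x - 4, (x - 4)^2.

{M3}: invariant factors (x + 5)^3.

Matrices are similar if and only if their invariant-factor lists agree; the partition into similarity classes is {M1}, {M2}, {M3}.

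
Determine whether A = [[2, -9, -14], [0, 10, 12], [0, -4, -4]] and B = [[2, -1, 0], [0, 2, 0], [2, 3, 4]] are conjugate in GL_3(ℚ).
Two matrices over a field are similar if and only if they have the same invariant factors.

Both A and B have characteristic polynomial (x - 4)(x - 2)^2 and minimal polynomial (x - 4)(x - 2)^2. Computing further, both have invariant factors (x - 4)(x - 2)^2. Hence A and B are similar.

Yes.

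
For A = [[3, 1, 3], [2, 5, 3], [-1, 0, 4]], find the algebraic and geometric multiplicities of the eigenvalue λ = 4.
algebraic multiplicity 3, geometric multiplicity 1

The characteristic polynomial is (x - 4)^3, so the factor x - 4 appears with exponent 3: the algebraic multiplicity is 3.

rank(A - 4I) = 2, so the eigenspace has dimension 3 - 2 = 1: the geometric multiplicity is 1.

Since 1 < 3, A is not diagonalizable.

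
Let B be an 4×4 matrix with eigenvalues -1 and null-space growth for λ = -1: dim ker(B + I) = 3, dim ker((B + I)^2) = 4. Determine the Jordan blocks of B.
λ = -1: successive nullity increments [3, 1] count blocks of size ≥ k; block sizes are [2, 1, 1].

Jordan blocks: (-1, 2), (-1, 1), (-1, 1)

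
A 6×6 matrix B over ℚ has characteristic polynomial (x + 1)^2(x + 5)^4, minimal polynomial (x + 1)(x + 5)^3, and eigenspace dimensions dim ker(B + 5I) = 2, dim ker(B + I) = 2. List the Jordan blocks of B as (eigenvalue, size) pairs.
λ = -5: algebraic multiplicity 4 (exponent in χ_B), largest block size 3 (exponent in m_B), 2 blocks (geometric multiplicity). These force block sizes [3, 1].
λ = -1: algebraic multiplicity 2 (exponent in χ_B), largest block size 1 (exponent in m_B), 2 blocks (geometric multiplicity). These force block sizes [1, 1].

Jordan blocks: (-5, 3), (-5, 1), (-1, 1), (-1, 1)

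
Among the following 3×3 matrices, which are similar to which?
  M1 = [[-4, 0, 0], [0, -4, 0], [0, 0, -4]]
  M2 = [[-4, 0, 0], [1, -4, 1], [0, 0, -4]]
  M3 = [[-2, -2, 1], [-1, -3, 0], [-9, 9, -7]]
Characteristic polynomials: χ_{M1} = (x + 4)^3, χ_{M2} = (x + 4)^3, χ_{M3} = (x + 4)^3.

{M1}: invariant factors x + 4, x + 4, x + 4.

{M2}: invariant factors x + 4, (x + 4)^2.

{M3}: invariant factors (x + 4)^3.

Matrices are similar if and only if their invariant-factor lists agree; the partition into similarity classes is {M1}, {M2}, {M3}.

3 classes: {M1}, {M2}, {M3}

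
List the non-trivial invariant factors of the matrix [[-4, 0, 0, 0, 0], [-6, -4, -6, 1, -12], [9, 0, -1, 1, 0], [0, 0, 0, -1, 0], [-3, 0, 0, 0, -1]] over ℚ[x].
(x + 1)(x + 4), (x + 1)^2(x + 4)

The Jordan structure of A has elementary divisors (x + 4), (x + 4), (x + 1)^2, (x + 1). Arranging the block sizes at each eigenvalue in decreasing order and taking row products gives the invariant factors.

Invariant factors (smallest first, each dividing the next): (x + 1)(x + 4), (x + 1)^2(x + 4).

Check: the last factor (x + 1)^2(x + 4) is the minimal polynomial, and the product (x + 1)^3(x + 4)^2 is the characteristic polynomial.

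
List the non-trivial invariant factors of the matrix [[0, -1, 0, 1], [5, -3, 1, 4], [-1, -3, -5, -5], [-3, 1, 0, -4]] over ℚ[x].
x + 3, (x + 3)^3

The Jordan structure of A has elementary divisors (x + 3)^3, (x + 3). Arranging the block sizes at each eigenvalue in decreasing order and taking row products gives the invariant factors.

Invariant factors (smallest first, each dividing the next): x + 3, (x + 3)^3.

Check: the last factor (x + 3)^3 is the minimal polynomial, and the product (x + 3)^4 is the characteristic polynomial.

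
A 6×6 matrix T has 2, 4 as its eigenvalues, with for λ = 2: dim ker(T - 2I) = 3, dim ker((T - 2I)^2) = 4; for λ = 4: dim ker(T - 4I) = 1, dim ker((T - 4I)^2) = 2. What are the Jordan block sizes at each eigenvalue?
Jordan blocks: (2, 2), (2, 1), (2, 1), (4, 2)

λ = 2: successive nullity increments [3, 1] count blocks of size ≥ k; block sizes are [2, 1, 1].
λ = 4: successive nullity increments [1, 1] count blocks of size ≥ k; block sizes are [2].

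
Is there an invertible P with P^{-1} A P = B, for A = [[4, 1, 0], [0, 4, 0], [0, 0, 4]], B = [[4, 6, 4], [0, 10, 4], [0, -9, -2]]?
Two matrices over a field are similar if and only if they have the same invariant factors.

Both A and B have characteristic polynomial (x - 4)^3 and minimal polynomial (x - 4)^2. Computing further, both have invariant factors x - 4, (x - 4)^2. Hence A and B are similar.

Yes.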